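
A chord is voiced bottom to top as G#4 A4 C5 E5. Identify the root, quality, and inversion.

A minor-major seventh, third inversion

The distinct note names are G#, A, C, E. Stacked in thirds they read A–C–E–G#, which is a minor-major seventh chord on A.
The lowest note is G#, the seventh of the chord, so this is third inversion (figured bass 4/2).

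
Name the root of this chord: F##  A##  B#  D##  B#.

The distinct letter names are F##, A##, B#, D##. Arranged as a stack of thirds they read B#–D##–F##–A##, so B# is the root (a B# major seventh chord).

B#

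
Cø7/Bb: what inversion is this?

Cø7/Bb means C half-diminished seventh with Bb in the bass. Bb is the seventh of C half-diminished seventh (C–Eb–Gb–Bb), so this is third inversion.

third inversion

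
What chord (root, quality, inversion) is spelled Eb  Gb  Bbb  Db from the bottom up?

The pitch classes Eb, Gb, Bbb, Db arrange in thirds as Eb–Gb–Bbb–Db: an Eb half-diminished seventh chord.
With the root (Eb) in the bass, the chord is in root position (figured bass 7).

Eb half-diminished seventh, root position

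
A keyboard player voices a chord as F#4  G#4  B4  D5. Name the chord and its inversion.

G# half-diminished seventh, third inversion

The distinct note names are F#, G#, B, D. Stacked in thirds they read G#–B–D–F#, which is a half-diminished seventh chord on G#.
The lowest note is F#, the seventh of the chord, so this is third inversion (figured bass 4/2).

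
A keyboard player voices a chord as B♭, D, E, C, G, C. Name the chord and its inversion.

The pitch classes Bb, D, E, C, G arrange in thirds as C–E–G–Bb–D: a C dominant ninth chord.
The lowest note is Bb, the seventh of the chord, so this is third inversion.

C dominant ninth, third inversion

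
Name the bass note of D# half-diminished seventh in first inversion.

F#

In first inversion the third is lowest. For D# half-diminished seventh (D#–F#–A–C#) that is F#.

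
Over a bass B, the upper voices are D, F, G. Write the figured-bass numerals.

The notes B, D, F, G stack in thirds as G–B–D–F — a G dominant seventh chord. The bass B is the third, so this is first inversion: figured 6/5.

6/5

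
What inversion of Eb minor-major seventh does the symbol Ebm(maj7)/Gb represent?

first inversion

Ebm(maj7)/Gb means Eb minor-major seventh with Gb in the bass. Gb is the third of Eb minor-major seventh (Eb–Gb–Bb–D), so this is first inversion.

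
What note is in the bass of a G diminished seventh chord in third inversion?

In third inversion the seventh is lowest. For G diminished seventh (G–Bb–Db–Fb) that is Fb.

Fb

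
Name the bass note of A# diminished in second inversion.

The fifth of A# diminished (A#–C#–E) is E; that is the bass in second inversion.

E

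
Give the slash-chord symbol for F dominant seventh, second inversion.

F7/C

Second inversion of F dominant seventh has the fifth (C) in the bass. As a slash chord: F7/C.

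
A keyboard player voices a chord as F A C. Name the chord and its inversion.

Reducing to letter names: F, A, C. These stack in thirds as F–A–C — an F major triad.
F is the root of F major; root in the bass means root position (figured bass 5/3).

F major, root position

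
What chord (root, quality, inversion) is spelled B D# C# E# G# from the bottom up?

C# dominant ninth, third inversion

The distinct note names are B, D#, C#, E#, G#. Stacked in thirds they read C#–E#–G#–B–D#, which is a dominant ninth chord on C#.
B is the seventh of C# dominant ninth; seventh in the bass means third inversion.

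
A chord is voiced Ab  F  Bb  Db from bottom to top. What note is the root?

Bb

Ab, F, Bb, Db are the tones of a Bb minor seventh chord (Bb–Db–F–Ab), making Bb the root.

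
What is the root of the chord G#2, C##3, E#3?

C##

Reordering G#, C##, E# into stacked thirds gives C##–E#–G#; the bottom of that stack, C##, is the root.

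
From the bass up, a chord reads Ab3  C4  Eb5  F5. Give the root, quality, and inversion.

The distinct note names are Ab, C, Eb, F. Stacked in thirds they read F–Ab–C–Eb, which is a minor seventh chord on F.
The lowest note is Ab, the third of the chord, so this is first inversion (figured bass 6/5).

F minor seventh, first inversion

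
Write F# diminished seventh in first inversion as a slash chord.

First inversion of F# diminished seventh has the third (A) in the bass. As a slash chord: F#dim7/A.

F#dim7/A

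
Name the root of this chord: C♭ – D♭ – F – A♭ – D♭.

Db

The distinct letter names are Cb, Db, F, Ab. Arranged as a stack of thirds they read Db–F–Ab–Cb, so Db is the root (a Db dominant seventh chord).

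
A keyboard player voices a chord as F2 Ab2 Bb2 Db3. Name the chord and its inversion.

Reducing to letter names: F, Ab, Bb, Db. These stack in thirds as Bb–Db–F–Ab — a Bb minor seventh chord.
With the fifth (F) in the bass, the chord is in second inversion (figured bass 4/3).

Bb minor seventh, second inversion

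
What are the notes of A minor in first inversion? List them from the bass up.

C, E, A

Spelling A minor: A–C–E. In first inversion the third is bass, giving C, E, A from the bottom.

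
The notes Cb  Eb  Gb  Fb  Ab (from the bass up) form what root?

Fb

Cb, Eb, Gb, Fb, Ab are the tones of an Fb major ninth chord (Fb–Ab–Cb–Eb–Gb), making Fb the root.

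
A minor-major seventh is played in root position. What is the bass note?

A

A minor-major seventh is A–C–E–G#. Root position places the root in the bass: A.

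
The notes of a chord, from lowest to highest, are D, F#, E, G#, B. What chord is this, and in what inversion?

The pitch classes D, F#, E, G#, B arrange in thirds as E–G#–B–D–F#: an E dominant ninth chord.
The lowest note is D, the seventh of the chord, so this is third inversion.

E dominant ninth, third inversion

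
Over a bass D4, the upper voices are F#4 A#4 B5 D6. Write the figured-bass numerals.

6/5

The notes D, F#, A#, B stack in thirds as B–D–F#–A# — a B minor-major seventh chord. The bass D is the third, so this is first inversion: figured 6/5.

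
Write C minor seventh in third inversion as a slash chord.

Third inversion of C minor seventh has the seventh (Bb) in the bass. As a slash chord: Cm7/Bb.

Cm7/Bb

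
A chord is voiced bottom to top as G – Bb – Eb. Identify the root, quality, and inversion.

Reducing to letter names: G, Bb, Eb. These stack in thirds as Eb–G–Bb — an Eb major triad.
With the third (G) in the bass, the chord is in first inversion (figured bass 6).

Eb major, first inversion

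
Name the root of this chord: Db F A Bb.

Db, F, A, Bb are the tones of a Bb minor-major seventh chord (Bb–Db–F–A), making Bb the root.

Bb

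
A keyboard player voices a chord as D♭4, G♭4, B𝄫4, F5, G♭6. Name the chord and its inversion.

Gb minor-major seventh, second inversion

The distinct note names are Db, Gb, Bbb, F. Stacked in thirds they read Gb–Bbb–Db–F, which is a minor-major seventh chord on Gb.
Db is the fifth of Gb minor-major seventh; fifth in the bass means second inversion (figured bass 4/3).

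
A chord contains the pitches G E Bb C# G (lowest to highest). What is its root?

C#

G, E, Bb, C# are the tones of a C# diminished seventh chord (C#–E–G–Bb), making C# the root.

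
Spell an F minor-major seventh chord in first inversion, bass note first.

Ab, C, E, F

F minor-major seventh is F–Ab–C–E. First inversion puts the third (Ab) in the bass, with the remaining tones above: Ab, C, E, F.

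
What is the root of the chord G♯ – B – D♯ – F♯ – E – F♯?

E

G#, B, D#, F#, E are the tones of an E major ninth chord (E–G#–B–D#–F#), making E the root.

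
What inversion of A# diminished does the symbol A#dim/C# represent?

A#dim/C# means A# diminished with C# in the bass. C# is the third of A# diminished (A#–C#–E), so this is first inversion.

first inversion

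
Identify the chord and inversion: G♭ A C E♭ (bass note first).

A diminished seventh, third inversion

The pitch classes Gb, A, C, Eb arrange in thirds as A–C–Eb–Gb: an A diminished seventh chord.
With the seventh (Gb) in the bass, the chord is in third inversion (figured bass 4/2).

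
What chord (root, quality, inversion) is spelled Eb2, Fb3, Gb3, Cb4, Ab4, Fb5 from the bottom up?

Fb major ninth, third inversion

The pitch classes Eb, Fb, Gb, Cb, Ab arrange in thirds as Fb–Ab–Cb–Eb–Gb: an Fb major ninth chord.
Eb is the seventh of Fb major ninth; seventh in the bass means third inversion.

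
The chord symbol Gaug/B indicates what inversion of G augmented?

Gaug/B means G augmented with B in the bass. B is the third of G augmented (G–B–D#), so this is first inversion.

first inversion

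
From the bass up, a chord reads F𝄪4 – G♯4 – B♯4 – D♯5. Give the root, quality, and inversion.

The pitch classes F##, G#, B#, D# arrange in thirds as G#–B#–D#–F##: a G# major seventh chord.
The lowest note is F##, the seventh of the chord, so this is third inversion (figured bass 4/2).

G# major seventh, third inversion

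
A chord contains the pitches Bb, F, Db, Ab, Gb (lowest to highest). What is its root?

Bb, F, Db, Ab, Gb are the tones of a Gb major ninth chord (Gb–Bb–Db–F–Ab), making Gb the root.

Gb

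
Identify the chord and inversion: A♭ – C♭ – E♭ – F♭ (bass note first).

Fb major seventh, first inversion

The distinct note names are Ab, Cb, Eb, Fb. Stacked in thirds they read Fb–Ab–Cb–Eb, which is a major seventh chord on Fb.
With the third (Ab) in the bass, the chord is in first inversion (figured bass 6/5).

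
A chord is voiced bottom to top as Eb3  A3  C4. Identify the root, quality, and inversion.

A diminished, second inversion

Reducing to letter names: Eb, A, C. These stack in thirds as A–C–Eb — an A diminished triad.
With the fifth (Eb) in the bass, the chord is in second inversion (figured bass 6/4).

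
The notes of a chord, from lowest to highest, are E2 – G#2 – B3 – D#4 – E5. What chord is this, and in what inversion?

E major seventh, root position

The pitch classes E, G#, B, D# arrange in thirds as E–G#–B–D#: an E major seventh chord.
With the root (E) in the bass, the chord is in root position (figured bass 7).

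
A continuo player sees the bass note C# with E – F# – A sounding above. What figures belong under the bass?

4/3

The notes C#, E, F#, A stack in thirds as F#–A–C#–E — an F# minor seventh chord. The bass C# is the fifth, so this is second inversion: figured 4/3.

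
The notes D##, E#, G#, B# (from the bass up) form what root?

E#

D##, E#, G#, B# are the tones of an E# minor-major seventh chord (E#–G#–B#–D##), making E# the root.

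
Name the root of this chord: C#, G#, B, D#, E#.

Reordering C#, G#, B, D#, E# into stacked thirds gives C#–E#–G#–B–D#; the bottom of that stack, C#, is the root.

C#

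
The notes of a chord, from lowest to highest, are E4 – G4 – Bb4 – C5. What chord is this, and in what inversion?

C dominant seventh, first inversion

The distinct note names are E, G, Bb, C. Stacked in thirds they read C–E–G–Bb, which is a dominant seventh chord on C.
The lowest note is E, the third of the chord, so this is first inversion (figured bass 6/5).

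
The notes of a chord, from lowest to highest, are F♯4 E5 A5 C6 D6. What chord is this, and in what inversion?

The pitch classes F#, E, A, C, D arrange in thirds as D–F#–A–C–E: a D dominant ninth chord.
With the third (F#) in the bass, the chord is in first inversion.

D dominant ninth, first inversion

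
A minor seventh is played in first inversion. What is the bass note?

A minor seventh is A–C–E–G. First inversion places the third in the bass: C.

C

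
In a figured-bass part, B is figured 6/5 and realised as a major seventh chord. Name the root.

The figures 6/5 mean the third of the chord is in the bass. If B is the third of a major seventh chord, the root is G (chord tones G–B–D–F#).

G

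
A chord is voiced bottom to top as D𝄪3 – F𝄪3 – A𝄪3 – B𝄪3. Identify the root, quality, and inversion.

Reducing to letter names: D##, F##, A##, B##. These stack in thirds as B##–D##–F##–A## — a B## half-diminished seventh chord.
With the third (D##) in the bass, the chord is in first inversion (figured bass 6/5).

B## half-diminished seventh, first inversion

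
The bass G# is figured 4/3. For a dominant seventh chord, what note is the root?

C#

The figures 4/3 mean the fifth of the chord is in the bass. If G# is the fifth of a dominant seventh chord, the root is C# (chord tones C#–E#–G#–B).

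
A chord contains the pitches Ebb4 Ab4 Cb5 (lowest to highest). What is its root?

The distinct letter names are Ebb, Ab, Cb. Arranged as a stack of thirds they read Ab–Cb–Ebb, so Ab is the root (an Ab diminished triad).

Ab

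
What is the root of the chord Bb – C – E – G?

C

Bb, C, E, G are the tones of a C dominant seventh chord (C–E–G–Bb), making C the root.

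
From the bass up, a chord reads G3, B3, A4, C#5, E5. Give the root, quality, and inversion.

The pitch classes G, B, A, C#, E arrange in thirds as A–C#–E–G–B: an A dominant ninth chord.
The lowest note is G, the seventh of the chord, so this is third inversion.

A dominant ninth, third inversion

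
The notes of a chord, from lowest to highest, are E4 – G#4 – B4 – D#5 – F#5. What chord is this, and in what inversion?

E major ninth, root position

The pitch classes E, G#, B, D#, F# arrange in thirds as E–G#–B–D#–F#: an E major ninth chord.
With the root (E) in the bass, the chord is in root position.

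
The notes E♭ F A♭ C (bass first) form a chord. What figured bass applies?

The notes Eb, F, Ab, C stack in thirds as F–Ab–C–Eb — an F minor seventh chord. The bass Eb is the seventh, so this is third inversion: figured 4/2.

4/2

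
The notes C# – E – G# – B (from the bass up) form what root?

Reordering C#, E, G#, B into stacked thirds gives C#–E–G#–B; the bottom of that stack, C#, is the root.

C#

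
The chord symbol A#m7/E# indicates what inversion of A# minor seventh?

A#m7/E# means A# minor seventh with E# in the bass. E# is the fifth of A# minor seventh (A#–C#–E#–G#), so this is second inversion.

second inversion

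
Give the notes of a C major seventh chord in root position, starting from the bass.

The chord tones are C–E–G–B. With the root (C) lowest for root position: C, E, G, B.

C, E, G, B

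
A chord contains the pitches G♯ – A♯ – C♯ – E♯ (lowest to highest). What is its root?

The distinct letter names are G#, A#, C#, E#. Arranged as a stack of thirds they read A#–C#–E#–G#, so A# is the root (an A# minor seventh chord).

A#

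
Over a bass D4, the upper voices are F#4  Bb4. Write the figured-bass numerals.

6

The notes D, F#, Bb stack in thirds as Bb–D–F# — a Bb augmented triad. The bass D is the third, so this is first inversion: figured 6.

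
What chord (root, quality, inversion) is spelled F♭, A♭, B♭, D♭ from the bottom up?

The distinct note names are Fb, Ab, Bb, Db. Stacked in thirds they read Bb–Db–Fb–Ab, which is a half-diminished seventh chord on Bb.
With the fifth (Fb) in the bass, the chord is in second inversion (figured bass 4/3).

Bb half-diminished seventh, second inversion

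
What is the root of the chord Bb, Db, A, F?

Bb

The distinct letter names are Bb, Db, A, F. Arranged as a stack of thirds they read Bb–Db–F–A, so Bb is the root (a Bb minor-major seventh chord).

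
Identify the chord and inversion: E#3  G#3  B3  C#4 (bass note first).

C# dominant seventh, first inversion

The distinct note names are E#, G#, B, C#. Stacked in thirds they read C#–E#–G#–B, which is a dominant seventh chord on C#.
E# is the third of C# dominant seventh; third in the bass means first inversion (figured bass 6/5).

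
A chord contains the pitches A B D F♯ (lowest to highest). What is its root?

The distinct letter names are A, B, D, F#. Arranged as a stack of thirds they read B–D–F#–A, so B is the root (a B minor seventh chord).

B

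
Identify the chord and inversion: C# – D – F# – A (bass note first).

The pitch classes C#, D, F#, A arrange in thirds as D–F#–A–C#: a D major seventh chord.
C# is the seventh of D major seventh; seventh in the bass means third inversion (figured bass 4/2).

D major seventh, third inversion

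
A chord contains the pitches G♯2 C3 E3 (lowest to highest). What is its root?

G#, C, E are the tones of a C augmented triad (C–E–G#), making C the root.

C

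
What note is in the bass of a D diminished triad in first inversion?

F

In first inversion the third is lowest. For D diminished (D–F–Ab) that is F.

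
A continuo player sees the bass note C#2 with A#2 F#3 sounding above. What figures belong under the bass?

The notes C#, A#, F# stack in thirds as F#–A#–C# — an F# major triad. The bass C# is the fifth, so this is second inversion: figured 6/4.

6/4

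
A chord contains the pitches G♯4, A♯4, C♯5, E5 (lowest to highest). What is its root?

A#

Reordering G#, A#, C#, E into stacked thirds gives A#–C#–E–G#; the bottom of that stack, A#, is the root.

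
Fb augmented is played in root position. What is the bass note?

The root of Fb augmented (Fb–Ab–C) is Fb; that is the bass in root position.

Fb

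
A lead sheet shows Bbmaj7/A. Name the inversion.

third inversion

Bbmaj7/A means Bb major seventh with A in the bass. A is the seventh of Bb major seventh (Bb–D–F–A), so this is third inversion.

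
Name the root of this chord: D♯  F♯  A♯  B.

B

D#, F#, A#, B are the tones of a B major seventh chord (B–D#–F#–A#), making B the root.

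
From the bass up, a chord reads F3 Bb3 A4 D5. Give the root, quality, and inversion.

Bb major seventh, second inversion

The distinct note names are F, Bb, A, D. Stacked in thirds they read Bb–D–F–A, which is a major seventh chord on Bb.
F is the fifth of Bb major seventh; fifth in the bass means second inversion (figured bass 4/3).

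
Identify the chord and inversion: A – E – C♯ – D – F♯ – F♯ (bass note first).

The distinct note names are A, E, C#, D, F#. Stacked in thirds they read D–F#–A–C#–E, which is a major ninth chord on D.
The lowest note is A, the fifth of the chord, so this is second inversion.

D major ninth, second inversion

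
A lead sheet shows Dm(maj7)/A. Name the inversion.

Dm(maj7)/A means D minor-major seventh with A in the bass. A is the fifth of D minor-major seventh (D–F–A–C#), so this is second inversion.

second inversion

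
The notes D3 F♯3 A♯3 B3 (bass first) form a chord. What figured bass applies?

6/5

The notes D, F#, A#, B stack in thirds as B–D–F#–A# — a B minor-major seventh chord. The bass D is the third, so this is first inversion: figured 6/5.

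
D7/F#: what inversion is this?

D7/F# means D dominant seventh with F# in the bass. F# is the third of D dominant seventh (D–F#–A–C), so this is first inversion.

first inversion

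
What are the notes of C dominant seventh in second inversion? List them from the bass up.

C dominant seventh is C–E–G–Bb. Second inversion puts the fifth (G) in the bass, with the remaining tones above: G, Bb, C, E.

G, Bb, C, E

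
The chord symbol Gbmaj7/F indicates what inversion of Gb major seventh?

Gbmaj7/F means Gb major seventh with F in the bass. F is the seventh of Gb major seventh (Gb–Bb–Db–F), so this is third inversion.

third inversion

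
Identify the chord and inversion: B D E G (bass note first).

E minor seventh, second inversion

The distinct note names are B, D, E, G. Stacked in thirds they read E–G–B–D, which is a minor seventh chord on E.
With the fifth (B) in the bass, the chord is in second inversion (figured bass 4/3).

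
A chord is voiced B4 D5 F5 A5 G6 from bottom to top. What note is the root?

G

B, D, F, A, G are the tones of a G dominant ninth chord (G–B–D–F–A), making G the root.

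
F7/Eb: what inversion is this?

third inversion

F7/Eb means F dominant seventh with Eb in the bass. Eb is the seventh of F dominant seventh (F–A–C–Eb), so this is third inversion.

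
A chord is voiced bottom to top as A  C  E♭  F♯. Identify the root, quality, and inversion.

F# diminished seventh, first inversion

The pitch classes A, C, Eb, F# arrange in thirds as F#–A–C–Eb: an F# diminished seventh chord.
The lowest note is A, the third of the chord, so this is first inversion (figured bass 6/5).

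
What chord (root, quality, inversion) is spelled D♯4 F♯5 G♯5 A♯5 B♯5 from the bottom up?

G# dominant ninth, second inversion

The distinct note names are D#, F#, G#, A#, B#. Stacked in thirds they read G#–B#–D#–F#–A#, which is a dominant ninth chord on G#.
D# is the fifth of G# dominant ninth; fifth in the bass means second inversion.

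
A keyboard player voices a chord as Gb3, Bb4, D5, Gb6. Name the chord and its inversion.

The pitch classes Gb, Bb, D arrange in thirds as Gb–Bb–D: a Gb augmented triad.
Gb is the root of Gb augmented; root in the bass means root position (figured bass 5/3).

Gb augmented, root position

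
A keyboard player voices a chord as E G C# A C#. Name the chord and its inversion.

A dominant seventh, second inversion

The distinct note names are E, G, C#, A. Stacked in thirds they read A–C#–E–G, which is a dominant seventh chord on A.
E is the fifth of A dominant seventh; fifth in the bass means second inversion (figured bass 4/3).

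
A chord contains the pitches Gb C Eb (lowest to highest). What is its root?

C

The distinct letter names are Gb, C, Eb. Arranged as a stack of thirds they read C–Eb–Gb, so C is the root (a C diminished triad).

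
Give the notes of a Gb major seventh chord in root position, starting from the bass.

Gb, Bb, Db, F

Spelling Gb major seventh: Gb–Bb–Db–F. In root position the root is bass, giving Gb, Bb, Db, F from the bottom.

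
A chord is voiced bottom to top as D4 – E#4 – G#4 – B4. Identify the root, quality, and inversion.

Reducing to letter names: D, E#, G#, B. These stack in thirds as E#–G#–B–D — an E# diminished seventh chord.
D is the seventh of E# diminished seventh; seventh in the bass means third inversion (figured bass 4/2).

E# diminished seventh, third inversion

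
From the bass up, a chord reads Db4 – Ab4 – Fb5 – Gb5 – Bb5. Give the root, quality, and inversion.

Gb dominant ninth, second inversion

The pitch classes Db, Ab, Fb, Gb, Bb arrange in thirds as Gb–Bb–Db–Fb–Ab: a Gb dominant ninth chord.
Db is the fifth of Gb dominant ninth; fifth in the bass means second inversion.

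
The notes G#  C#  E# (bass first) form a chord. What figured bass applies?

6/4

The notes G#, C#, E# stack in thirds as C#–E#–G# — a C# major triad. The bass G# is the fifth, so this is second inversion: figured 6/4.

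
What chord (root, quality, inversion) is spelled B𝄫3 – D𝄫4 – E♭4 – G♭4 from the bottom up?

The pitch classes Bbb, Dbb, Eb, Gb arrange in thirds as Eb–Gb–Bbb–Dbb: an Eb diminished seventh chord.
Bbb is the fifth of Eb diminished seventh; fifth in the bass means second inversion (figured bass 4/3).

Eb diminished seventh, second inversion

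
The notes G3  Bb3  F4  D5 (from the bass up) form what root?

G

Reordering G, Bb, F, D into stacked thirds gives G–Bb–D–F; the bottom of that stack, G, is the root.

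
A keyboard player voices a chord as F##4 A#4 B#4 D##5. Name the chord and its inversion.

Reducing to letter names: F##, A#, B#, D##. These stack in thirds as B#–D##–F##–A# — a B# dominant seventh chord.
The lowest note is F##, the fifth of the chord, so this is second inversion (figured bass 4/3).

B# dominant seventh, second inversion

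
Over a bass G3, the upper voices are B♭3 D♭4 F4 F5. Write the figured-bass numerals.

The notes G, Bb, Db, F stack in thirds as G–Bb–Db–F — a G half-diminished seventh chord. The bass G is the root, so this is root position: figured 7.

7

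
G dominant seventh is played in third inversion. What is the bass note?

F

The seventh of G dominant seventh (G–B–D–F) is F; that is the bass in third inversion.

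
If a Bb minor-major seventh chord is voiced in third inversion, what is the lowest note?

Bb minor-major seventh is Bb–Db–F–A. Third inversion places the seventh in the bass: A.

A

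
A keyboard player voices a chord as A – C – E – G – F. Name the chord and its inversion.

F major ninth, first inversion

Reducing to letter names: A, C, E, G, F. These stack in thirds as F–A–C–E–G — an F major ninth chord.
With the third (A) in the bass, the chord is in first inversion.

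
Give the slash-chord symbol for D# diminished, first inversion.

D#dim/F#

First inversion of D# diminished has the third (F#) in the bass. As a slash chord: D#dim/F#.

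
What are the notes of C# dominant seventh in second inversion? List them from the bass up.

G#, B, C#, E#

The chord tones are C#–E#–G#–B. With the fifth (G#) lowest for second inversion: G#, B, C#, E#.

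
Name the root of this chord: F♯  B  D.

Reordering F#, B, D into stacked thirds gives B–D–F#; the bottom of that stack, B, is the root.

B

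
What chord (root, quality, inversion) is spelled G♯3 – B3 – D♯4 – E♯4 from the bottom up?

The pitch classes G#, B, D#, E# arrange in thirds as E#–G#–B–D#: an E# half-diminished seventh chord.
With the third (G#) in the bass, the chord is in first inversion (figured bass 6/5).

E# half-diminished seventh, first inversion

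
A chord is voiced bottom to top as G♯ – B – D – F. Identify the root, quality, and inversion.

The pitch classes G#, B, D, F arrange in thirds as G#–B–D–F: a G# diminished seventh chord.
G# is the root of G# diminished seventh; root in the bass means root position (figured bass 7).

G# diminished seventh, root position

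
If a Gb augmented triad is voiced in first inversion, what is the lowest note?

Bb

The third of Gb augmented (Gb–Bb–D) is Bb; that is the bass in first inversion.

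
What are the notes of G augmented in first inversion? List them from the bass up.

B, D#, G

Spelling G augmented: G–B–D#. In first inversion the third is bass, giving B, D#, G from the bottom.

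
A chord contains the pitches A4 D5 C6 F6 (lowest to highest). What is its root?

D

Reordering A, D, C, F into stacked thirds gives D–F–A–C; the bottom of that stack, D, is the root.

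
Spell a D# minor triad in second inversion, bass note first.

Spelling D# minor: D#–F#–A#. In second inversion the fifth is bass, giving A#, D#, F# from the bottom.

A#, D#, F#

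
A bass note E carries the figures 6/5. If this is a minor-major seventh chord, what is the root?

C#

The figures 6/5 mean the third of the chord is in the bass. If E is the third of a minor-major seventh chord, the root is C# (chord tones C#–E–G#–B#).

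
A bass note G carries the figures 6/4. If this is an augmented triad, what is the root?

Cb

The figures 6/4 mean the fifth of the chord is in the bass. If G is the fifth of an augmented triad, the root is Cb (chord tones Cb–Eb–G).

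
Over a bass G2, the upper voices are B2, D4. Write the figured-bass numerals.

The notes G, B, D stack in thirds as G–B–D — a G major triad. The bass G is the root, so this is root position: figured 5/3.

5/3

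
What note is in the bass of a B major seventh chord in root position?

B

In root position the root is lowest. For B major seventh (B–D#–F#–A#) that is B.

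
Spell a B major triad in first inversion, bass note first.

D#, F#, B

B major is B–D#–F#. First inversion puts the third (D#) in the bass, with the remaining tones above: D#, F#, B.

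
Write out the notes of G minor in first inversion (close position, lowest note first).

G minor is G–Bb–D. First inversion puts the third (Bb) in the bass, with the remaining tones above: Bb, D, G.

Bb, D, G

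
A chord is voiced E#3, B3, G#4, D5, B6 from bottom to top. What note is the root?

E#

The distinct letter names are E#, B, G#, D. Arranged as a stack of thirds they read E#–G#–B–D, so E# is the root (an E# diminished seventh chord).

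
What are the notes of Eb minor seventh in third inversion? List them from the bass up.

Spelling Eb minor seventh: Eb–Gb–Bb–Db. In third inversion the seventh is bass, giving Db, Eb, Gb, Bb from the bottom.

Db, Eb, Gb, Bb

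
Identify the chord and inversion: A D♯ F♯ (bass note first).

Reducing to letter names: A, D#, F#. These stack in thirds as D#–F#–A — a D# diminished triad.
With the fifth (A) in the bass, the chord is in second inversion (figured bass 6/4).

D# diminished, second inversion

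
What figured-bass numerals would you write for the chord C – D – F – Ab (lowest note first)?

4/2

The notes C, D, F, Ab stack in thirds as D–F–Ab–C — a D half-diminished seventh chord. The bass C is the seventh, so this is third inversion: figured 4/2.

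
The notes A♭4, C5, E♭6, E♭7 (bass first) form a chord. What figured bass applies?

5/3

The notes Ab, C, Eb stack in thirds as Ab–C–Eb — an Ab major triad. The bass Ab is the root, so this is root position: figured 5/3.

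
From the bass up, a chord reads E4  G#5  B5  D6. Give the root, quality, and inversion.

Reducing to letter names: E, G#, B, D. These stack in thirds as E–G#–B–D — an E dominant seventh chord.
The lowest note is E, the root of the chord, so this is root position (figured bass 7).

E dominant seventh, root position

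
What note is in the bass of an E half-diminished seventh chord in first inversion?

G

In first inversion the third is lowest. For E half-diminished seventh (E–G–Bb–D) that is G.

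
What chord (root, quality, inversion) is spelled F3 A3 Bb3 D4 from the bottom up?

Bb major seventh, second inversion

Reducing to letter names: F, A, Bb, D. These stack in thirds as Bb–D–F–A — a Bb major seventh chord.
The lowest note is F, the fifth of the chord, so this is second inversion (figured bass 4/3).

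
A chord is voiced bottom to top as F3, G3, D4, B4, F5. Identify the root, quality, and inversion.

G dominant seventh, third inversion

The pitch classes F, G, D, B arrange in thirds as G–B–D–F: a G dominant seventh chord.
F is the seventh of G dominant seventh; seventh in the bass means third inversion (figured bass 4/2).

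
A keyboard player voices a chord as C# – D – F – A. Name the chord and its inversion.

Reducing to letter names: C#, D, F, A. These stack in thirds as D–F–A–C# — a D minor-major seventh chord.
C# is the seventh of D minor-major seventh; seventh in the bass means third inversion (figured bass 4/2).

D minor-major seventh, third inversion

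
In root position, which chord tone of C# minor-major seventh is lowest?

C# minor-major seventh is C#–E–G#–B#. Root position places the root in the bass: C#.

C#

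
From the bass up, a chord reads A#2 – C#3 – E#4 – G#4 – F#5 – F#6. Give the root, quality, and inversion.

The distinct note names are A#, C#, E#, G#, F#. Stacked in thirds they read F#–A#–C#–E#–G#, which is a major ninth chord on F#.
With the third (A#) in the bass, the chord is in first inversion.

F# major ninth, first inversion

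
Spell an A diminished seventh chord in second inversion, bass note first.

Spelling A diminished seventh: A–C–Eb–Gb. In second inversion the fifth is bass, giving Eb, Gb, A, C from the bottom.

Eb, Gb, A, C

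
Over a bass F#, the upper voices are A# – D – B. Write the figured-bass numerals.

4/3

The notes F#, A#, D, B stack in thirds as B–D–F#–A# — a B minor-major seventh chord. The bass F# is the fifth, so this is second inversion: figured 4/3.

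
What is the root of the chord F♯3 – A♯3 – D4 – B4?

B

The distinct letter names are F#, A#, D, B. Arranged as a stack of thirds they read B–D–F#–A#, so B is the root (a B minor-major seventh chord).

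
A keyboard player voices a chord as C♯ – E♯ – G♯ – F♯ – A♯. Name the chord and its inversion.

The pitch classes C#, E#, G#, F#, A# arrange in thirds as F#–A#–C#–E#–G#: an F# major ninth chord.
C# is the fifth of F# major ninth; fifth in the bass means second inversion.

F# major ninth, second inversion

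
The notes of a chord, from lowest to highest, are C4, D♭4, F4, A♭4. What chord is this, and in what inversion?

Db major seventh, third inversion

Reducing to letter names: C, Db, F, Ab. These stack in thirds as Db–F–Ab–C — a Db major seventh chord.
The lowest note is C, the seventh of the chord, so this is third inversion (figured bass 4/2).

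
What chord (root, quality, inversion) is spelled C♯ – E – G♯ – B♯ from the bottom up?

C# minor-major seventh, root position

Reducing to letter names: C#, E, G#, B#. These stack in thirds as C#–E–G#–B# — a C# minor-major seventh chord.
The lowest note is C#, the root of the chord, so this is root position (figured bass 7).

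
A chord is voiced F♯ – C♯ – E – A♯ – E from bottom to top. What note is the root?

F#

Reordering F#, C#, E, A# into stacked thirds gives F#–A#–C#–E; the bottom of that stack, F#, is the root.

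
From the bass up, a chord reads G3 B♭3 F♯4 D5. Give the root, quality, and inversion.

Reducing to letter names: G, Bb, F#, D. These stack in thirds as G–Bb–D–F# — a G minor-major seventh chord.
G is the root of G minor-major seventh; root in the bass means root position (figured bass 7).

G minor-major seventh, root position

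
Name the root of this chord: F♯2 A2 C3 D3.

Reordering F#, A, C, D into stacked thirds gives D–F#–A–C; the bottom of that stack, D, is the root.

D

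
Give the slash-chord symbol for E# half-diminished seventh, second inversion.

Second inversion of E# half-diminished seventh has the fifth (B) in the bass. As a slash chord: E#ø7/B.

E#ø7/B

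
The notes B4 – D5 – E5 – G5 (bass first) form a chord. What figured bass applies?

4/3

The notes B, D, E, G stack in thirds as E–G–B–D — an E minor seventh chord. The bass B is the fifth, so this is second inversion: figured 4/3.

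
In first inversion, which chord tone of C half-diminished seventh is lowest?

Eb

In first inversion the third is lowest. For C half-diminished seventh (C–Eb–Gb–Bb) that is Eb.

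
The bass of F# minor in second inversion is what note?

C#

The fifth of F# minor (F#–A–C#) is C#; that is the bass in second inversion.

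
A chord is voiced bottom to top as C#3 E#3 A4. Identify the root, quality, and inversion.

A augmented, first inversion

The distinct note names are C#, E#, A. Stacked in thirds they read A–C#–E#, which is an augmented triad on A.
With the third (C#) in the bass, the chord is in first inversion (figured bass 6).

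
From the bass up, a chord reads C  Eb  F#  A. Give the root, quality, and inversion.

F# diminished seventh, second inversion

The pitch classes C, Eb, F#, A arrange in thirds as F#–A–C–Eb: an F# diminished seventh chord.
The lowest note is C, the fifth of the chord, so this is second inversion (figured bass 4/3).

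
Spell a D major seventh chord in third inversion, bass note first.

The chord tones are D–F#–A–C#. With the seventh (C#) lowest for third inversion: C#, D, F#, A.

C#, D, F#, A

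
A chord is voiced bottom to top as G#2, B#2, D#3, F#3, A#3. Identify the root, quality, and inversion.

G# dominant ninth, root position

The distinct note names are G#, B#, D#, F#, A#. Stacked in thirds they read G#–B#–D#–F#–A#, which is a dominant ninth chord on G#.
G# is the root of G# dominant ninth; root in the bass means root position.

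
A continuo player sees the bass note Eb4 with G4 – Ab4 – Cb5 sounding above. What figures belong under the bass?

4/3

The notes Eb, G, Ab, Cb stack in thirds as Ab–Cb–Eb–G — an Ab minor-major seventh chord. The bass Eb is the fifth, so this is second inversion: figured 4/3.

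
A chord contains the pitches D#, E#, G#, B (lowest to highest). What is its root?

The distinct letter names are D#, E#, G#, B. Arranged as a stack of thirds they read E#–G#–B–D#, so E# is the root (an E# half-diminished seventh chord).

E#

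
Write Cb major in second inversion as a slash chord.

CbM/Gb

Second inversion of Cb major has the fifth (Gb) in the bass. As a slash chord: CbM/Gb.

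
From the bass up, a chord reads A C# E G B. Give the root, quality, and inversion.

The distinct note names are A, C#, E, G, B. Stacked in thirds they read A–C#–E–G–B, which is a dominant ninth chord on A.
A is the root of A dominant ninth; root in the bass means root position.

A dominant ninth, root position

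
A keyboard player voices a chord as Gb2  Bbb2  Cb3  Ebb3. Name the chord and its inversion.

Cb minor seventh, second inversion

The pitch classes Gb, Bbb, Cb, Ebb arrange in thirds as Cb–Ebb–Gb–Bbb: a Cb minor seventh chord.
Gb is the fifth of Cb minor seventh; fifth in the bass means second inversion (figured bass 4/3).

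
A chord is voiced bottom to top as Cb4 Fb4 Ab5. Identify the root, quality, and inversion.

The pitch classes Cb, Fb, Ab arrange in thirds as Fb–Ab–Cb: an Fb major triad.
With the fifth (Cb) in the bass, the chord is in second inversion (figured bass 6/4).

Fb major, second inversion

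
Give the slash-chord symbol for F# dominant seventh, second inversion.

F#7/C#

Second inversion of F# dominant seventh has the fifth (C#) in the bass. As a slash chord: F#7/C#.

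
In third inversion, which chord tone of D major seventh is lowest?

D major seventh is D–F#–A–C#. Third inversion places the seventh in the bass: C#.

C#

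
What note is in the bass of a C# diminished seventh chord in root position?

C#

C# diminished seventh is C#–E–G–Bb. Root position places the root in the bass: C#.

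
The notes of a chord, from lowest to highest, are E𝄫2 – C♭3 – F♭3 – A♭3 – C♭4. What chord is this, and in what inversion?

Fb dominant seventh, third inversion

Reducing to letter names: Ebb, Cb, Fb, Ab. These stack in thirds as Fb–Ab–Cb–Ebb — an Fb dominant seventh chord.
The lowest note is Ebb, the seventh of the chord, so this is third inversion (figured bass 4/2).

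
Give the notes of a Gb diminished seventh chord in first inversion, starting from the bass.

Bbb, Dbb, Fbb, Gb

The chord tones are Gb–Bbb–Dbb–Fbb. With the third (Bbb) lowest for first inversion: Bbb, Dbb, Fbb, Gb.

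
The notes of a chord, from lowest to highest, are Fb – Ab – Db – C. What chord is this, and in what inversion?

Db minor-major seventh, first inversion

The pitch classes Fb, Ab, Db, C arrange in thirds as Db–Fb–Ab–C: a Db minor-major seventh chord.
Fb is the third of Db minor-major seventh; third in the bass means first inversion (figured bass 6/5).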